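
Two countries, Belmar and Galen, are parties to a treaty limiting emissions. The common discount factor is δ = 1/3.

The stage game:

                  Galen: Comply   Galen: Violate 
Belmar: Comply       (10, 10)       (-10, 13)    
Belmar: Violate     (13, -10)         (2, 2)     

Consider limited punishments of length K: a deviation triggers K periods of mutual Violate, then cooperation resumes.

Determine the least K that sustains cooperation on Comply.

2

Need Σ_{k=1}^{K} δ^k ≥ (13−10)/(10−2) = 0.3750 at δ = 1/3.
At K = 1 the sum is 0.3333 < 0.3750; at K = 2 it is 0.4444 ≥ 0.3750.
So the minimum punishment length is K = 2.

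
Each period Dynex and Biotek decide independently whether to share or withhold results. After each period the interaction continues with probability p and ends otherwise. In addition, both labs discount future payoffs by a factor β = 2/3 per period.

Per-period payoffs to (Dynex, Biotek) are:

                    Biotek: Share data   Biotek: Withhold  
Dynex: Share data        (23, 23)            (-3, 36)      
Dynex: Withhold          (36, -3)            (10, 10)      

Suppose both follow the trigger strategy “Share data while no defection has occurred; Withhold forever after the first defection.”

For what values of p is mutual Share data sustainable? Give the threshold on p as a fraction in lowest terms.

3/4

With continuation probability p and discount β, the effective per-period discount factor is βp.
Grim-trigger IC: βp ≥ (36−23)/(36−10) = 1/2.
So p ≥ (1/2)/(2/3) = 3/4.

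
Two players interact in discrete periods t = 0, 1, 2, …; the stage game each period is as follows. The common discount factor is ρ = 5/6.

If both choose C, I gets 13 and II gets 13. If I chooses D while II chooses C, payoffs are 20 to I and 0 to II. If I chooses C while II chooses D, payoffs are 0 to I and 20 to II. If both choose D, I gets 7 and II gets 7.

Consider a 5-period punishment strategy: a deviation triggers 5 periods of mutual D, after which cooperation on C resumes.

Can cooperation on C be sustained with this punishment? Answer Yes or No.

Comparing payoff streams over the 6 periods until play realigns: cooperate → 13(1+ρ+…+ρ^5); deviate → 20 + 7(ρ+…+ρ^5).
Cooperation is sustained iff (13−7)(ρ+…+ρ^5) ≥ 20−13.
ρ+…+ρ^5 = 5/6·(1−(5/6)^5)/(1−5/6) = 2.9906, and (20−13)/(13−7) = 1.1667.
2.9906 ≥ 1.1667, so cooperation is sustainable.

Yes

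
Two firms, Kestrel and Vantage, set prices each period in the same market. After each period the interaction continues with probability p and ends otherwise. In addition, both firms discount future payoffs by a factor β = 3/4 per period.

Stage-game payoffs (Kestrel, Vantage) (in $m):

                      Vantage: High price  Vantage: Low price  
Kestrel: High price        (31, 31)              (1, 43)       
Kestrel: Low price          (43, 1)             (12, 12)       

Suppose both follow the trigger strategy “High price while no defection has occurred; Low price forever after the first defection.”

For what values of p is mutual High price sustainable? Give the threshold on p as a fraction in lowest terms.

With continuation probability p and discount β, the effective per-period discount factor is βp.
Grim-trigger IC: βp ≥ (43−31)/(43−12) = 12/31.
So p ≥ (12/31)/(3/4) = 16/31.

16/31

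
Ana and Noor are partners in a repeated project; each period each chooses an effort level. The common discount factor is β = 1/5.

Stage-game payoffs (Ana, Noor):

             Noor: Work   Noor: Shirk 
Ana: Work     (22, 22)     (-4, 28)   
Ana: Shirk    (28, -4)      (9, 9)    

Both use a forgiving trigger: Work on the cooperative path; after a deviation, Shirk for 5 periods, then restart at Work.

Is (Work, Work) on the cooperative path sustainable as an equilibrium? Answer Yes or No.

No

A one-shot deviation gives 28 now, then 9 for 5 periods, then back to 22.
Gain from deviating: (28−22) today; loss: (22−9) in each of the next 5 periods.
No-deviation condition: (22−9)(β+…+β^5) ≥ 28−22, i.e. β+…+β^5 ≥ 6/13.
At β = 1/5: β+…+β^5 = 0.2499 < 0.4615.
So cooperation is not sustainable.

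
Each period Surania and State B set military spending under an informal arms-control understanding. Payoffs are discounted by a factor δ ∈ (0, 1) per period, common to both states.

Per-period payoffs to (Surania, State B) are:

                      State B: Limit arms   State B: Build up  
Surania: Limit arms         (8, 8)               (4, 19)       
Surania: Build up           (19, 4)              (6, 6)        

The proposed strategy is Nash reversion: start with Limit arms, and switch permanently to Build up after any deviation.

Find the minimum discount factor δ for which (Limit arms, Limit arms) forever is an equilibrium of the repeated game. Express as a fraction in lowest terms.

11/13

Cooperation forever yields 8 each period: 8/(1−δ).
Deviating yields 19 once, then 6 forever: 19 + 6δ/(1−δ).
No profitable deviation requires 8/(1−δ) ≥ 19 + 6δ/(1−δ).
Multiplying by (1−δ): 8 ≥ 19(1−δ) + 6δ = 19 − 13δ.
So 13δ ≥ 11, i.e. δ ≥ 11/13.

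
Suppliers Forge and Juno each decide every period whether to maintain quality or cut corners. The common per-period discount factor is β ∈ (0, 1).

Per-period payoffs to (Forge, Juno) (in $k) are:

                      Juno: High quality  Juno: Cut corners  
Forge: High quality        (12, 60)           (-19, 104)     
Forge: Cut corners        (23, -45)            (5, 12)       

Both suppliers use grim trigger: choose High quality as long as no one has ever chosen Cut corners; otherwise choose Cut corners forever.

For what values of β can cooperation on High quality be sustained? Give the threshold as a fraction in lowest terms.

11/18

Forge's threshold: (23−12)/(23−5) = 11/18.
Juno's threshold: (104−60)/(104−12) = 11/23.
11/18 > 11/23, so Forge binds and β* = 11/18.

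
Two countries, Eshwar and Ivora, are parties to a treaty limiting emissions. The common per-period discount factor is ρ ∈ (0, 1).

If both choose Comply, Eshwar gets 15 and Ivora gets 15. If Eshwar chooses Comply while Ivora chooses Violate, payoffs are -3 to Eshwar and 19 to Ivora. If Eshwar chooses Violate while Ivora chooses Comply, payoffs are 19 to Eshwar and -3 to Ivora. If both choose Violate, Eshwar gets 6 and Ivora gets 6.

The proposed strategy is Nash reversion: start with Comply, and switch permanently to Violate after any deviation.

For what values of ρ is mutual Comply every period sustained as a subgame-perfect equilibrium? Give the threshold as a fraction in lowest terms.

Under grim trigger the critical discount factor is (T−C)/(T−P) with T = 19, C = 15, P = 6.
ρ* = (19−15)/(19−6) = 4/13.

4/13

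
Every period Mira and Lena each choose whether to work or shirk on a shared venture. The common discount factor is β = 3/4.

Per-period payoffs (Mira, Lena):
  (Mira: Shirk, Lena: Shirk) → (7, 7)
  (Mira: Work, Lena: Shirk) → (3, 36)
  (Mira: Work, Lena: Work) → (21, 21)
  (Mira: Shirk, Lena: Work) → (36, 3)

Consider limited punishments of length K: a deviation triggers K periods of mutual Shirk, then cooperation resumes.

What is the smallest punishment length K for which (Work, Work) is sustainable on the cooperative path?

IC: β(1−β^K)/(1−β) ≥ (36−21)/(21−7) = 15/14.
With β = 3/4: need 1 − β^K ≥ 15/14·(1−3/4)/(3/4), i.e. β^K ≤ 0.6429.
Since (3/4)^1 = 0.7500 and (3/4)^2 = 0.5625, the smallest such K is 2.

2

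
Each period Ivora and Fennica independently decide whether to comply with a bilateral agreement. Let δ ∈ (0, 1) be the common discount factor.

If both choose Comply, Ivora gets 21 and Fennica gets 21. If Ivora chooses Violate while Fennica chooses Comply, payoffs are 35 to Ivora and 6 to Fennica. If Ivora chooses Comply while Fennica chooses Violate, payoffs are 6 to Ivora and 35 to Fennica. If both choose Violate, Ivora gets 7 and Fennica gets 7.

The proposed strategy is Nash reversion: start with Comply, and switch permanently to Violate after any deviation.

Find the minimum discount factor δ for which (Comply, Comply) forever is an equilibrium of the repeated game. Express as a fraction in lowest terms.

21/(1−δ) ≥ 35 + 7δ/(1−δ)
21 ≥ 35 − 28δ
δ ≥ 14/28 = 1/2.

1/2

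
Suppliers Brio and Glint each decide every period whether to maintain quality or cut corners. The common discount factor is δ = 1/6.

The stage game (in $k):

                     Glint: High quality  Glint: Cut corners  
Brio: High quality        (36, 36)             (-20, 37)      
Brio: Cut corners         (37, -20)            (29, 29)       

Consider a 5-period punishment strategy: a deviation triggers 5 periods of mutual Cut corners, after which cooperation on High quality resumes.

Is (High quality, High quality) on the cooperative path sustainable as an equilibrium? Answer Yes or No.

Yes

Comparing payoff streams over the 6 periods until play realigns: cooperate → 36(1+δ+…+δ^5); deviate → 37 + 29(δ+…+δ^5).
Cooperation is sustained iff (36−29)(δ+…+δ^5) ≥ 37−36.
δ+…+δ^5 = 1/6·(1−(1/6)^5)/(1−1/6) = 0.2000, and (37−36)/(36−29) = 0.1429.
0.2000 ≥ 0.1429, so cooperation is sustainable.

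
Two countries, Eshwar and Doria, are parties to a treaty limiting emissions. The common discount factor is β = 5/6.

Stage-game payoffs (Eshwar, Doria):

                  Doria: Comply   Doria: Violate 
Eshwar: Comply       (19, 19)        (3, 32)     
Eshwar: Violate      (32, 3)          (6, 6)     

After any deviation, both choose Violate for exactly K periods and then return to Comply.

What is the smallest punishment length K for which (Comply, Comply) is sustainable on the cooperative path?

No profitable deviation requires (19−6)(β+…+β^K) ≥ 32−19, i.e. β+…+β^K ≥ 1 ≈ 1.0000.
With β = 5/6, the partial sums are K=1: 0.8333, K=2: 1.5278.
K = 2 is the first length at which the sum reaches 1.0000.

2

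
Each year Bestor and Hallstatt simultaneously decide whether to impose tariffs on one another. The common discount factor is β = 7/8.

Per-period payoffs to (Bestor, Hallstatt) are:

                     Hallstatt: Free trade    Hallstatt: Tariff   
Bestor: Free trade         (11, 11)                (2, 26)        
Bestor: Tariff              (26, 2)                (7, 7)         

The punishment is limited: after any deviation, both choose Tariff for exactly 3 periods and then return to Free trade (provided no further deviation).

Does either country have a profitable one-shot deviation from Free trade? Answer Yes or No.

A one-shot deviation gives 26 now, then 7 for 3 periods, then back to 11.
Gain from deviating: (26−11) today; loss: (11−7) in each of the next 3 periods.
No-deviation condition: (11−7)(β+…+β^3) ≥ 26−11, i.e. β+…+β^3 ≥ 15/4.
At β = 7/8: β+…+β^3 = 2.3105 < 3.7500.
So cooperation is not sustainable.

Yes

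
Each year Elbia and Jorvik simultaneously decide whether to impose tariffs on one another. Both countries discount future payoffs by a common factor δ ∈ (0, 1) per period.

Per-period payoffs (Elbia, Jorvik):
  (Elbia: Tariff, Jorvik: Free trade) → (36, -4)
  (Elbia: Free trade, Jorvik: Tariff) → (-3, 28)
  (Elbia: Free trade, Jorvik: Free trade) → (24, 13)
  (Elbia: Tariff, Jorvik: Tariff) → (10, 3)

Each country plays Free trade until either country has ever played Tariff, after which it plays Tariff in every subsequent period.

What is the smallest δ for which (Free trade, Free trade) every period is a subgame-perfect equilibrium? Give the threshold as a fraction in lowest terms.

3/5

Elbia: cooperation gives 24 each period; deviation gives 36 once then 10 forever.
  24/(1−δ) ≥ 36 + 10δ/(1−δ) ⇒ δ ≥ 12/26 = 6/13.
Jorvik: cooperation gives 13 each period; deviation gives 28 once then 3 forever.
  δ ≥ 15/25 = 3/5.
Both must hold, so the binding constraint is Jorvik's: δ ≥ 3/5.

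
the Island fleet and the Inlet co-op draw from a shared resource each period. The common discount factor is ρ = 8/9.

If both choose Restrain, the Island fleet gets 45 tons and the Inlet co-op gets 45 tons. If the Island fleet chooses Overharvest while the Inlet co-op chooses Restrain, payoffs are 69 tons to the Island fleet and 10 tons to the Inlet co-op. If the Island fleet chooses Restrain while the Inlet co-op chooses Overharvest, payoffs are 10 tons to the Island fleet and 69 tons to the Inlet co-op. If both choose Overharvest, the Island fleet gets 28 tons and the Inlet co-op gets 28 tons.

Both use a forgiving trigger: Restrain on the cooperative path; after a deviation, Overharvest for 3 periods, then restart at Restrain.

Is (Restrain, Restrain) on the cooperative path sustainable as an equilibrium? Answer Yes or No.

Comparing payoff streams over the 4 periods until play realigns: cooperate → 45(1+ρ+…+ρ^3); deviate → 69 + 28(ρ+…+ρ^3).
Cooperation is sustained iff (45−28)(ρ+…+ρ^3) ≥ 69−45.
ρ+…+ρ^3 = 8/9·(1−(8/9)^3)/(1−8/9) = 2.3813, and (69−45)/(45−28) = 1.4118.
2.3813 ≥ 1.4118, so cooperation is sustainable.

Yes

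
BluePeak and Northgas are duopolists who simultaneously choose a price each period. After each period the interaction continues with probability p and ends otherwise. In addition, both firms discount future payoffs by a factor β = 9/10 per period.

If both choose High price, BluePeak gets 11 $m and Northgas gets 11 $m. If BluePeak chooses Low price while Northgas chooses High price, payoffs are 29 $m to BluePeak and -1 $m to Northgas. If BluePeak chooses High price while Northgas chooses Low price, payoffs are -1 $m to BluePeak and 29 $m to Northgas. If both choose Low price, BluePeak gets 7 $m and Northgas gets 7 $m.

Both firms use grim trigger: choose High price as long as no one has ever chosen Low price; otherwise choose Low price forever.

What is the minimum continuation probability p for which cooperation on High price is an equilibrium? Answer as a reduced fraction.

10/11

Expected continuation weight on next period's payoff is β·p = 9/10·p, which plays the role of the discount factor.
Cooperation requires 9/10·p ≥ (29−11)/(29−7) = 9/11, hence p ≥ 10/11.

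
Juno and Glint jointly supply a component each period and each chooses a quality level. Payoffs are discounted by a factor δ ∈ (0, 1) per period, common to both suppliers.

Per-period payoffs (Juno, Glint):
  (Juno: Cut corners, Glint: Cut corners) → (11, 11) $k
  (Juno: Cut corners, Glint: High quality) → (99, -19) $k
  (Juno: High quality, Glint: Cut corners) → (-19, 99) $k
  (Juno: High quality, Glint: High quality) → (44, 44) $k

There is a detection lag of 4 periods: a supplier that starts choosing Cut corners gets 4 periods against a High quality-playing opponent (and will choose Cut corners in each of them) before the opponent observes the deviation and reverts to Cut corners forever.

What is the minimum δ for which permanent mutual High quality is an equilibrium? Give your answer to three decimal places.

0.889

The best deviation is to choose Cut corners for all 4 undetected periods, earning 99 each, then 11 forever once detected.
Deviation value: 99(1−δ^4)/(1−δ) + 11δ^4/(1−δ); cooperation value: 44/(1−δ).
IC: 44 ≥ 99(1−δ^4) + 11δ^4 = 99 − 88δ^4.
So δ^4 ≥ 55/88 = 5/8, giving δ ≥ (5/8)^(1/4) ≈ 0.889.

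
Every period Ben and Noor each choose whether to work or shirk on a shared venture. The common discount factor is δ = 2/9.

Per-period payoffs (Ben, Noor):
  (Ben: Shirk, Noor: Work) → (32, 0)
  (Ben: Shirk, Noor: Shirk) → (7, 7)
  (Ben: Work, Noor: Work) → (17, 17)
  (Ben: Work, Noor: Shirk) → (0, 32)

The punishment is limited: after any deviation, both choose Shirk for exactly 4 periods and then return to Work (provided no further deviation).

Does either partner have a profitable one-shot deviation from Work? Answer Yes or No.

A one-shot deviation gives 32 now, then 7 for 4 periods, then back to 17.
Gain from deviating: (32−17) today; loss: (17−7) in each of the next 4 periods.
No-deviation condition: (17−7)(δ+…+δ^4) ≥ 32−17, i.e. δ+…+δ^4 ≥ 3/2.
At δ = 2/9: δ+…+δ^4 = 0.2850 < 1.5000.
So cooperation is not sustainable.

Yes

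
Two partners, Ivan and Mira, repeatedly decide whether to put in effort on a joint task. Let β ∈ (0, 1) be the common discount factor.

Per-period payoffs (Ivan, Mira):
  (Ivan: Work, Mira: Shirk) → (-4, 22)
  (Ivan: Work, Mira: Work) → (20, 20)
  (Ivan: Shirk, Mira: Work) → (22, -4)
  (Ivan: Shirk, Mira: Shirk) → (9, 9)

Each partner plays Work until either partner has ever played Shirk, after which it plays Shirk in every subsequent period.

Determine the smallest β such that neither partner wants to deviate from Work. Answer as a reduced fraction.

2/13

One-period gain from deviating is 22 − 20 = 2. The loss is 20 − 9 = 11 in every subsequent period, with present value 11·β/(1−β).
Deviation is unprofitable when 11·β/(1−β) ≥ 2, i.e. β/(1−β) ≥ 2/11.
Equivalently β ≥ 2/(2+11) = 2/13.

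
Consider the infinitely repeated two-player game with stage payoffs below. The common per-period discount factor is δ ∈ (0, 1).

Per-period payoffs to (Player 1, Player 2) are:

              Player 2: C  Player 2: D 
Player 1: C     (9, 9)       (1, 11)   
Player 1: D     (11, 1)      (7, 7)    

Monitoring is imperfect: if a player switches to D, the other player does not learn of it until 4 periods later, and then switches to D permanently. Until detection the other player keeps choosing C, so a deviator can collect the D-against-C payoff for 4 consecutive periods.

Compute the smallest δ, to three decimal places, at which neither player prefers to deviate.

A deviator earns 11 for 4 periods, then 7 forever; cooperating earns 9 forever. Multiplying the IC by (1−δ):
9 ≥ 11(1−δ^4) + 7δ^4, so 4·δ^4 ≥ 2 and δ^4 ≥ 1/2.
δ ≥ (1/2)^(1/4) ≈ 0.841.

0.841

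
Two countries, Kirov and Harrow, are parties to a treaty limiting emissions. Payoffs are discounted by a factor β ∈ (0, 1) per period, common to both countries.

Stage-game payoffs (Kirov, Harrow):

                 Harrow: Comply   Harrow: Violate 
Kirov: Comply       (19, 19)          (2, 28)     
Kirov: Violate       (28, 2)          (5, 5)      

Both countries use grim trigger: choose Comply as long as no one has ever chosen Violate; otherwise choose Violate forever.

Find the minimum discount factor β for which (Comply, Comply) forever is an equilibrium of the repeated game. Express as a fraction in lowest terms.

9/23

19/(1−β) ≥ 28 + 5β/(1−β)
19 ≥ 28 − 23β
β ≥ 9/23.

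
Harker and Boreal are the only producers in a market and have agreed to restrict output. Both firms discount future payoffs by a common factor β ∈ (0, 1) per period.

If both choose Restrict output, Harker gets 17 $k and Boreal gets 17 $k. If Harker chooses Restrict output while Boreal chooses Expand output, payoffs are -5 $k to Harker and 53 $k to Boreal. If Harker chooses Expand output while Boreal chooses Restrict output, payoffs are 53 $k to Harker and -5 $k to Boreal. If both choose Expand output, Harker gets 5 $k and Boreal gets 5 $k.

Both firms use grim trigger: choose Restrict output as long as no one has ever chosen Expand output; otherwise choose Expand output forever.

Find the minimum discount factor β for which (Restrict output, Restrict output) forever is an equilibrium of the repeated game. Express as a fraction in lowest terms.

Under grim trigger the critical discount factor is (T−C)/(T−P) with T = 53, C = 17, P = 5.
β* = (53−17)/(53−5) = 36/48 = 3/4.

3/4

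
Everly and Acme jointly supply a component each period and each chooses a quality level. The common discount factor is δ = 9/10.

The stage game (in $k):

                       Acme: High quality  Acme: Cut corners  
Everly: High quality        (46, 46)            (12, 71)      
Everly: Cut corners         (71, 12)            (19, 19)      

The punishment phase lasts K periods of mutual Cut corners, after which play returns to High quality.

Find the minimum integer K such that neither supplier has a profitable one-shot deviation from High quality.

2

Need Σ_{k=1}^{K} δ^k ≥ (71−46)/(46−19) = 0.9259 at δ = 9/10.
At K = 1 the sum is 0.9000 < 0.9259; at K = 2 it is 1.7100 ≥ 0.9259.
So the minimum punishment length is K = 2.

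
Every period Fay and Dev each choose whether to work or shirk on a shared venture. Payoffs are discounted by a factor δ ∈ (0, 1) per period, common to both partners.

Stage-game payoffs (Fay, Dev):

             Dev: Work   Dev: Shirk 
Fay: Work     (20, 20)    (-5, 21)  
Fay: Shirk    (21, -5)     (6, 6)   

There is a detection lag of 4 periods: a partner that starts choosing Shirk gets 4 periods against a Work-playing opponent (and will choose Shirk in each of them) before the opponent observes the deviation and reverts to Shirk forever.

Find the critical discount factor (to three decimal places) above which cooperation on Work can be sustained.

0.508

A deviator earns 21 for 4 periods, then 6 forever; cooperating earns 20 forever. Multiplying the IC by (1−δ):
20 ≥ 21(1−δ^4) + 6δ^4, so 15·δ^4 ≥ 1 and δ^4 ≥ 1/15.
δ ≥ (1/15)^(1/4) ≈ 0.508.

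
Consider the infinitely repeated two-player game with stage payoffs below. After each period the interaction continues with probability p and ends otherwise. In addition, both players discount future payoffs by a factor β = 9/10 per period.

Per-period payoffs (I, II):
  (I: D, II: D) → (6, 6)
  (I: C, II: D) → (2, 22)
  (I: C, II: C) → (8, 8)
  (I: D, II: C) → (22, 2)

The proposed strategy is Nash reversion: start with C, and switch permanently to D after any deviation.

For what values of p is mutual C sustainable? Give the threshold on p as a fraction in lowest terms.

35/36

With continuation probability p and discount β, the effective per-period discount factor is βp.
Grim-trigger IC: βp ≥ (22−8)/(22−6) = 7/8.
So p ≥ (7/8)/(9/10) = 35/36.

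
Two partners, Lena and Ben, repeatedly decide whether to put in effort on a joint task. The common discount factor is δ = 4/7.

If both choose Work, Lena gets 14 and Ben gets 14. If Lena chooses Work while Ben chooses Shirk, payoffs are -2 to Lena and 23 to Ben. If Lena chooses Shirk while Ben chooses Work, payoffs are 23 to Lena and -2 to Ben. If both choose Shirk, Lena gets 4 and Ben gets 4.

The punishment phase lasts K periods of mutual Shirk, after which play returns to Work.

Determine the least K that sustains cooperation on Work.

3

IC: δ(1−δ^K)/(1−δ) ≥ (23−14)/(14−4) = 9/10.
With δ = 4/7: need 1 − δ^K ≥ 9/10·(1−4/7)/(4/7), i.e. δ^K ≤ 0.3250.
Since (4/7)^2 = 0.3265 and (4/7)^3 = 0.1866, the smallest such K is 3.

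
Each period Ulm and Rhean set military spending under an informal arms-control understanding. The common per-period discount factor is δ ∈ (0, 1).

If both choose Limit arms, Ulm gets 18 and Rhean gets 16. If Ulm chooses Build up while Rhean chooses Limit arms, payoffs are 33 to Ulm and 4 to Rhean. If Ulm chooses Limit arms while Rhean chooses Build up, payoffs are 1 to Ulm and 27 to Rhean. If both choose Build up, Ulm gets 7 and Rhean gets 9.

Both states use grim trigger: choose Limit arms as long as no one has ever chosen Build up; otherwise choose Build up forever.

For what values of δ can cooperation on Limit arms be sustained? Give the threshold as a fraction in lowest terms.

11/18

Ulm's threshold: (33−18)/(33−7) = 15/26.
Rhean's threshold: (27−16)/(27−9) = 11/18.
15/26 < 11/18, so Rhean binds and δ* = 11/18.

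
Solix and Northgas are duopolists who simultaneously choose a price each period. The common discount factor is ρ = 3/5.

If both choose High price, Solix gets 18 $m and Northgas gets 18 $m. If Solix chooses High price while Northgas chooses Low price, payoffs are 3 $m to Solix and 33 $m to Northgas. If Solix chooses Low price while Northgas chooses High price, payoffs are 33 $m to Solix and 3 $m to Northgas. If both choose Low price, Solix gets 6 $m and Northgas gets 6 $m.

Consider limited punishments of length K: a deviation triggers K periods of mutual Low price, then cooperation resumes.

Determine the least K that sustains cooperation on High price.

Need Σ_{k=1}^{K} ρ^k ≥ (33−18)/(18−6) = 1.2500 at ρ = 3/5.
At K = 3 the sum is 1.1760 < 1.2500; at K = 4 it is 1.3056 ≥ 1.2500.
So the minimum punishment length is K = 4.

4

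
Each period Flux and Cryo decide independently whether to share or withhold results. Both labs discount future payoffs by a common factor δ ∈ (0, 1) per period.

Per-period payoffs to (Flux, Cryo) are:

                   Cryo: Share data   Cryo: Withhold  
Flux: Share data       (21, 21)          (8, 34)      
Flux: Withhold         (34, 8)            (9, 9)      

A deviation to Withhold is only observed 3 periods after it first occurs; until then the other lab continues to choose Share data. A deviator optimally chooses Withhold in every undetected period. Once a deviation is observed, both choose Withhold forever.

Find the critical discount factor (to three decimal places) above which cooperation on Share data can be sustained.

The best deviation is to choose Withhold for all 3 undetected periods, earning 34 each, then 9 forever once detected.
Deviation value: 34(1−δ^3)/(1−δ) + 9δ^3/(1−δ); cooperation value: 21/(1−δ).
IC: 21 ≥ 34(1−δ^3) + 9δ^3 = 34 − 25δ^3.
So δ^3 ≥ 13/25, giving δ ≥ (13/25)^(1/3) ≈ 0.804.

0.804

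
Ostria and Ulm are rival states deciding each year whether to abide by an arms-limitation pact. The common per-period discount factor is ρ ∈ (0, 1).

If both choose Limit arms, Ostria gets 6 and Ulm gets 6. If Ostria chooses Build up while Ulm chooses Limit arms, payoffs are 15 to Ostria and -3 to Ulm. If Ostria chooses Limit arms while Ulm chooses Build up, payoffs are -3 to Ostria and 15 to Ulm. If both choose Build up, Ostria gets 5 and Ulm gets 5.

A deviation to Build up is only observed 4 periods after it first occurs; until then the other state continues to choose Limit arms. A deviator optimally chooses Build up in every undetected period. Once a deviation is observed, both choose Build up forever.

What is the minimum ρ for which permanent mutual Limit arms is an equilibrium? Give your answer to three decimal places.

The best deviation is to choose Build up for all 4 undetected periods, earning 15 each, then 5 forever once detected.
Deviation value: 15(1−ρ^4)/(1−ρ) + 5ρ^4/(1−ρ); cooperation value: 6/(1−ρ).
IC: 6 ≥ 15(1−ρ^4) + 5ρ^4 = 15 − 10ρ^4.
So ρ^4 ≥ 9/10, giving ρ ≥ (9/10)^(1/4) ≈ 0.974.

0.974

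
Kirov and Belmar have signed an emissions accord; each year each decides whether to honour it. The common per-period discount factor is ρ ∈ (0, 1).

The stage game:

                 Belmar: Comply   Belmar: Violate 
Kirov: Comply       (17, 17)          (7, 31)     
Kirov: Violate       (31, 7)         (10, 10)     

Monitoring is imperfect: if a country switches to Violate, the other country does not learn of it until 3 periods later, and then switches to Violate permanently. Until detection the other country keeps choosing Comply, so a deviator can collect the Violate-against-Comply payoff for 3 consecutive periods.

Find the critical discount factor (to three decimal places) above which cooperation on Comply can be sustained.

0.874

Deviating for the 3 undetected periods gains 31−17 = 14 per period over cooperation, then loses 17−10 = 7 per period forever once punishment starts.
Gain: 14(1 + ρ + … + ρ^2); loss: 7·ρ^3/(1−ρ).
No profitable deviation ⇔ 14(1−ρ^3) ≤ 7·ρ^3, i.e. ρ^3 ≥ 14/(14+7) = 2/3.
Hence ρ ≥ (2/3)^(1/3) ≈ 0.874.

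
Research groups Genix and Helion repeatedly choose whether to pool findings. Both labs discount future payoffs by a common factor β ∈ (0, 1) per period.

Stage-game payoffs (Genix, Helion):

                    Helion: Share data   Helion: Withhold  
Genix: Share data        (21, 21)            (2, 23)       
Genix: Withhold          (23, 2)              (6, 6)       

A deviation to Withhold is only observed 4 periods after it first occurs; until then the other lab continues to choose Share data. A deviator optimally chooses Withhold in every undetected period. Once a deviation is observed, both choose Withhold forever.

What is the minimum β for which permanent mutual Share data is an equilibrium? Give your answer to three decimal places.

Deviating for the 4 undetected periods gains 23−21 = 2 per period over cooperation, then loses 21−6 = 15 per period forever once punishment starts.
Gain: 2(1 + β + … + β^3); loss: 15·β^4/(1−β).
No profitable deviation ⇔ 2(1−β^4) ≤ 15·β^4, i.e. β^4 ≥ 2/(2+15) = 2/17.
Hence β ≥ (2/17)^(1/4) ≈ 0.586.

0.586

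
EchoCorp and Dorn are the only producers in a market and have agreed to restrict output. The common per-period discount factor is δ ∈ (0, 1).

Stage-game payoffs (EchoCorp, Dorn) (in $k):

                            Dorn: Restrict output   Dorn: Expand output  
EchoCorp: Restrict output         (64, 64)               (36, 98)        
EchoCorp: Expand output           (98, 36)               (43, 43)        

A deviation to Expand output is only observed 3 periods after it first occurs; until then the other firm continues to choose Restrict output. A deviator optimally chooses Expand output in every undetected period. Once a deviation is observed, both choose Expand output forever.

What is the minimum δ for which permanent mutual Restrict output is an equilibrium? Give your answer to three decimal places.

0.852

Deviating for the 3 undetected periods gains 98−64 = 34 per period over cooperation, then loses 64−43 = 21 per period forever once punishment starts.
Gain: 34(1 + δ + … + δ^2); loss: 21·δ^3/(1−δ).
No profitable deviation ⇔ 34(1−δ^3) ≤ 21·δ^3, i.e. δ^3 ≥ 34/(34+21) = 34/55.
Hence δ ≥ (34/55)^(1/3) ≈ 0.852.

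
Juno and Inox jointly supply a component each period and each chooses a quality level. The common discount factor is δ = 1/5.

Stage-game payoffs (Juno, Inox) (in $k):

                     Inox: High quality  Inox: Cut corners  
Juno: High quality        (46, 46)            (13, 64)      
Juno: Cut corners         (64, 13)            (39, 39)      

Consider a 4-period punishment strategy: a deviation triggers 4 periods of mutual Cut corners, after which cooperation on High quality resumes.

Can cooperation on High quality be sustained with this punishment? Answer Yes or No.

Comparing payoff streams over the 5 periods until play realigns: cooperate → 46(1+δ+…+δ^4); deviate → 64 + 39(δ+…+δ^4).
Cooperation is sustained iff (46−39)(δ+…+δ^4) ≥ 64−46.
δ+…+δ^4 = 1/5·(1−(1/5)^4)/(1−1/5) = 0.2496, and (64−46)/(46−39) = 2.5714.
0.2496 < 2.5714, so cooperation is not sustainable.

No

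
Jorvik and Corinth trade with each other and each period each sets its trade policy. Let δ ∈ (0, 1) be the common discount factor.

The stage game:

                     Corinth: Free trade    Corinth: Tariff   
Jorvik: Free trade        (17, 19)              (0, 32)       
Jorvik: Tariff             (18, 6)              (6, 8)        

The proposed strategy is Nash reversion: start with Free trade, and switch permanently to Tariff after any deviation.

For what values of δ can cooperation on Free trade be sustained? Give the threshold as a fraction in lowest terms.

For Jorvik: deviation gain 18−17 = 1, per-period punishment loss 17−6 = 11. IC gives δ ≥ 1/12.
For Corinth: gain 13, loss 11 per period, so δ ≥ 13/24.
The tighter constraint is Corinth's, so cooperation needs δ ≥ 13/24.

13/24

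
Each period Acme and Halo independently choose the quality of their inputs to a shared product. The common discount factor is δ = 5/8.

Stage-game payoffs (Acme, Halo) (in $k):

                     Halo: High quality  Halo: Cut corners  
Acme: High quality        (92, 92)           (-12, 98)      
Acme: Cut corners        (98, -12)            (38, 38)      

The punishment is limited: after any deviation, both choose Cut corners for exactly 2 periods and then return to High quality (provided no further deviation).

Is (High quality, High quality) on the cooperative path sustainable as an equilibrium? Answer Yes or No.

IC: δ+…+δ^2 ≥ (98−92)/(92−38) = 1/9.
At δ = 5/8: partial sum = 1.0156 ≥ 0.1111. Cooperation sustainable.

Yes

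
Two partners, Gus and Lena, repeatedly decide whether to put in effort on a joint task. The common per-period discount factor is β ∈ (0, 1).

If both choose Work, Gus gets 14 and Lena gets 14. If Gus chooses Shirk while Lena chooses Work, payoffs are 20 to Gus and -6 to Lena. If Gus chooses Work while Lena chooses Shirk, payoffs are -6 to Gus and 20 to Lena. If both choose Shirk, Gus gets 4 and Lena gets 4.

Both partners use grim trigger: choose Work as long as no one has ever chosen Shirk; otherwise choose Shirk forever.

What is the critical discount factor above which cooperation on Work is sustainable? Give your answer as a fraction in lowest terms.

3/8

Cooperation forever yields 14 each period: 14/(1−β).
Deviating yields 20 once, then 4 forever: 20 + 4β/(1−β).
No profitable deviation requires 14/(1−β) ≥ 20 + 4β/(1−β).
Multiplying by (1−β): 14 ≥ 20(1−β) + 4β = 20 − 16β.
So 16β ≥ 6, i.e. β ≥ 6/16 = 3/8.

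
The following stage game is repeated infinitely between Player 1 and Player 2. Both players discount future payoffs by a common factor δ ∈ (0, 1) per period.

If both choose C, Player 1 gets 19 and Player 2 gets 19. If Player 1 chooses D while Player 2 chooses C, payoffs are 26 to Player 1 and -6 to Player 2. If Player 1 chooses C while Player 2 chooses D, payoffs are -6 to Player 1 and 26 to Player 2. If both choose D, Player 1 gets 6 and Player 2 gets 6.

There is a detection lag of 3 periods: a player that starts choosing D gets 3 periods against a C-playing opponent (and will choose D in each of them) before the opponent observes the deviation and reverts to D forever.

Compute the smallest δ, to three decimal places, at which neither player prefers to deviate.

0.705

Deviating for the 3 undetected periods gains 26−19 = 7 per period over cooperation, then loses 19−6 = 13 per period forever once punishment starts.
Gain: 7(1 + δ + … + δ^2); loss: 13·δ^3/(1−δ).
No profitable deviation ⇔ 7(1−δ^3) ≤ 13·δ^3, i.e. δ^3 ≥ 7/(7+13) = 7/20.
Hence δ ≥ (7/20)^(1/3) ≈ 0.705.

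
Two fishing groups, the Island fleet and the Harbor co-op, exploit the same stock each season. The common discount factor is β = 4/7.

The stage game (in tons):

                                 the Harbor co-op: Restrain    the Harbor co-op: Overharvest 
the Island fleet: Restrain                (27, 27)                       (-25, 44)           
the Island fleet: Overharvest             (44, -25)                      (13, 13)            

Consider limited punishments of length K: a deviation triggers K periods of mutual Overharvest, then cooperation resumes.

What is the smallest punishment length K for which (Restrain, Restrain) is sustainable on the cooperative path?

IC: β(1−β^K)/(1−β) ≥ (44−27)/(27−13) = 17/14.
With β = 4/7: need 1 − β^K ≥ 17/14·(1−4/7)/(4/7), i.e. β^K ≤ 0.0893.
Since (4/7)^4 = 0.1066 and (4/7)^5 = 0.0609, the smallest such K is 5.

5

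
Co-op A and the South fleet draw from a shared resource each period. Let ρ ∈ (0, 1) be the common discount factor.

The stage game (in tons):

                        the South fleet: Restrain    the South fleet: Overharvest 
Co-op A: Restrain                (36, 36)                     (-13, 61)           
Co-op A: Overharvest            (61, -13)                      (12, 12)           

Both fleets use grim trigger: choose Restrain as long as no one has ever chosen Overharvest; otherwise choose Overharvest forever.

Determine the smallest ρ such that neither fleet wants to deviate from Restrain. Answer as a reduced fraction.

25/49

36/(1−ρ) ≥ 61 + 12ρ/(1−ρ)
36 ≥ 61 − 49ρ
ρ ≥ 25/49.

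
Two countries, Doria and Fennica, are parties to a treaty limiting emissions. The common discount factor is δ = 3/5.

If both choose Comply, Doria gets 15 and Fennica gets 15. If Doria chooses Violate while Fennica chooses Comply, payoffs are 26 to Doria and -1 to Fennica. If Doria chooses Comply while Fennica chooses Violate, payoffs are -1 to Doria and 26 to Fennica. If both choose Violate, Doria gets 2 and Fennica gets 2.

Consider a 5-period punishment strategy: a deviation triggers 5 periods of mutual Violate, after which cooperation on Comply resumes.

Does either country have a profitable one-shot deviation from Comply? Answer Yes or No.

No

Comparing payoff streams over the 6 periods until play realigns: cooperate → 15(1+δ+…+δ^5); deviate → 26 + 2(δ+…+δ^5).
Cooperation is sustained iff (15−2)(δ+…+δ^5) ≥ 26−15.
δ+…+δ^5 = 3/5·(1−(3/5)^5)/(1−3/5) = 1.3834, and (26−15)/(15−2) = 0.8462.
1.3834 ≥ 0.8462, so cooperation is sustainable.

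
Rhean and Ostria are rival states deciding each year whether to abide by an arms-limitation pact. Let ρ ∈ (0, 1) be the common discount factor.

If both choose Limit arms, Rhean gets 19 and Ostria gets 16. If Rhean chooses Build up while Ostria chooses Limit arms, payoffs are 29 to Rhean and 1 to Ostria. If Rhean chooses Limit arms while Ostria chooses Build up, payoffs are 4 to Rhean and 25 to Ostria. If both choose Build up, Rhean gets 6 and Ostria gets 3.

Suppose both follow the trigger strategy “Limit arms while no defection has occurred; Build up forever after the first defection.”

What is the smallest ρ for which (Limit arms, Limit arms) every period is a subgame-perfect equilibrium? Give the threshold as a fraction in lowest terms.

10/23

Rhean: cooperation gives 19 each period; deviation gives 29 once then 6 forever.
  19/(1−ρ) ≥ 29 + 6ρ/(1−ρ) ⇒ ρ ≥ 10/23.
Ostria: cooperation gives 16 each period; deviation gives 25 once then 3 forever.
  ρ ≥ 9/22.
Both must hold, so the binding constraint is Rhean's: ρ ≥ 10/23.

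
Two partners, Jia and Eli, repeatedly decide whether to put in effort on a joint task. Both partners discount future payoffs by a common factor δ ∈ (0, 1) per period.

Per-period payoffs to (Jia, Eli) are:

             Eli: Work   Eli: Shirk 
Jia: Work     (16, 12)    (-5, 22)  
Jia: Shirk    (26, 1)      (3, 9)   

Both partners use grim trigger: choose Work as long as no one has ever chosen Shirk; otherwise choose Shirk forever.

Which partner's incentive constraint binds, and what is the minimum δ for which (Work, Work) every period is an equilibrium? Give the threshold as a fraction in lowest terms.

Eli; δ ≥ 10/13

Jia: cooperation gives 16 each period; deviation gives 26 once then 3 forever.
  16/(1−δ) ≥ 26 + 3δ/(1−δ) ⇒ δ ≥ 10/23.
Eli: cooperation gives 12 each period; deviation gives 22 once then 9 forever.
  δ ≥ 10/13.
Both must hold, so the binding constraint is Eli's: δ ≥ 10/13.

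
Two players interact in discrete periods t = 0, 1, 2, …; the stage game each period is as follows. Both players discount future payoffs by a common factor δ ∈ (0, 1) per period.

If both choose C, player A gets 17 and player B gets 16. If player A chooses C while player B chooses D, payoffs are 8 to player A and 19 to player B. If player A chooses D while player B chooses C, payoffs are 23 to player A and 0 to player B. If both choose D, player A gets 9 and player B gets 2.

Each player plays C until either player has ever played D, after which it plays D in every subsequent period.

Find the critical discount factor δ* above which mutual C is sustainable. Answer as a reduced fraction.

3/7

player A's threshold: (23−17)/(23−9) = 3/7.
player B's threshold: (19−16)/(19−2) = 3/17.
3/7 > 3/17, so player A binds and δ* = 3/7.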